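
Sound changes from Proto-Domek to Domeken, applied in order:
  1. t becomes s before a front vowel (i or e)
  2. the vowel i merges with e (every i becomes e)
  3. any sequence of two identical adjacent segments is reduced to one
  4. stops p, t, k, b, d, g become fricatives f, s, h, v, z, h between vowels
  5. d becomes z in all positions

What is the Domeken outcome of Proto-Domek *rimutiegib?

Domeken: start from *rimutiegib.
  rule 1 (palatalisation): rimutiegib → rimusiegib
  rule 2 (vowel merger): rimusiegib → remuseegeb
  rule 3 (degemination): remuseegeb → remusegeb
  rule 4 (intervocalic lenition): remusegeb → remuseheb
  rule 5: no change — remuseheb
  ⇒ Domeken remuseheb

remuseheb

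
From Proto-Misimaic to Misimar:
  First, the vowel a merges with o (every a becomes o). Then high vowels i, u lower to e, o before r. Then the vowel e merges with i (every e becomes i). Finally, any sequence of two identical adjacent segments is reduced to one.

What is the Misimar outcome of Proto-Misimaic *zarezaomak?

Misimar: *zarezaomak
  zarezaomak → zorezoomok   [vowel merger]
  zorezoomok (rule 2 does not apply)
  zorezoomok → zorizoomok   [vowel merger]
  zorizoomok → zorizomok   [degemination]
  giving Misimar zorizomok.

zorizomok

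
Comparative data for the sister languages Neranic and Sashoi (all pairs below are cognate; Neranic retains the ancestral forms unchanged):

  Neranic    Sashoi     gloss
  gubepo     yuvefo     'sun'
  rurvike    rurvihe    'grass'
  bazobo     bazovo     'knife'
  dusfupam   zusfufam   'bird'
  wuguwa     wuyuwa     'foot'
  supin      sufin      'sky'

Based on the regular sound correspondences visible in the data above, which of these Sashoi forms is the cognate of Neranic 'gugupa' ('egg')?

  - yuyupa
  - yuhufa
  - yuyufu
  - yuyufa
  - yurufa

yuyufa

gubepo ~ yuvefo — Neranic g corresponds to Sashoi y word-initially before a back vowel.
wuguwa ~ wuyuwa — Neranic g corresponds to Sashoi y between vowels (before a back vowel).
dusfupam ~ zusfufam — Neranic p corresponds to Sashoi f between vowels (before a back vowel).
Applying these to Neranic 'gugupa':
  gugupa → yugupa   (g→y word-initially before a back vowel)
  yugupa → yuyupa   (g→y between vowels (before a back vowel))
  yuyupa → yuyufa   (p→f between vowels (before a back vowel))
So the Sashoi cognate is 'yuyufa'.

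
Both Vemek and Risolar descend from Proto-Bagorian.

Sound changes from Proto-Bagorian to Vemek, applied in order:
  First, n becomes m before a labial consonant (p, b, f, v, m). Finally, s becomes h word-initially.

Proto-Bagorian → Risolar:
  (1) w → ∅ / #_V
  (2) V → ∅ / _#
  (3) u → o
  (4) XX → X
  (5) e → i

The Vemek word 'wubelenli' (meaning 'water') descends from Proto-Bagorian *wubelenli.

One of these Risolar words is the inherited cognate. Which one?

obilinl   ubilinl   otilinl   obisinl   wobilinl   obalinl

Risolar: *wubelenli > ubelenli > ubelenl > obelenl > obilinl  (by glide loss, apocope, vowel merger, vowel merger)
Only 'obilinl' matches the regular Risolar development of *wubelenli.

obilinl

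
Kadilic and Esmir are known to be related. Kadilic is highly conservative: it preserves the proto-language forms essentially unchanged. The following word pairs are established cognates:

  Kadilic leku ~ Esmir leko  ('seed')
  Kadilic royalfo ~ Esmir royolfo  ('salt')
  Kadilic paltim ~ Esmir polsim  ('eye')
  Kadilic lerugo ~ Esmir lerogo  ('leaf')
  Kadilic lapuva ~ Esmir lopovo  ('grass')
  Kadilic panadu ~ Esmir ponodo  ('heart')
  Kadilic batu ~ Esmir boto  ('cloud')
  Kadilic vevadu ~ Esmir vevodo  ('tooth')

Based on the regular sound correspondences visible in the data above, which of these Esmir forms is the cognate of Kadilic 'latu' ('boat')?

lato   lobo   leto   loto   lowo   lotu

royalfo ~ royolfo, paltim ~ polsim — Kadilic a corresponds to Esmir o after a consonant, before a consonant other than r, m, n, p, b, f, v.
leku ~ leko, panadu ~ ponodo — Kadilic u corresponds to Esmir o word-finally.
Applying these to Kadilic 'latu':
  latu → lotu   (a→o after a consonant, before a consonant other than r, m, n, p, b, f, v)
  lotu → loto   (u→o word-finally)
So the Esmir cognate is 'loto'.

loto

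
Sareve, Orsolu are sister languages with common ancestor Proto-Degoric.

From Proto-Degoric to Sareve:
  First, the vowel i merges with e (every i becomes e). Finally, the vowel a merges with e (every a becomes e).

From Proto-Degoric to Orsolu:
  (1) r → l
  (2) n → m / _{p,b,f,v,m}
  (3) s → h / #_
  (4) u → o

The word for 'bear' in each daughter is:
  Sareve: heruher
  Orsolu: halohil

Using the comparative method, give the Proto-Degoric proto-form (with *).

Position 2: Sareve has e, Orsolu has a. Orsolu preserves a here (none of its changes turn any other segment into a), so the proto-segment is *a.
Position 3: Sareve has r, Orsolu has l. Sareve preserves r here (none of its changes turn any other segment into r), so the proto-segment is *r.
This points to *haruhir. Verify forward in each daughter:
Sareve: *haruhir > haruher > heruher  (by vowel merger, vowel merger)
Orsolu: start from *haruhir.
  rule 1 (unconditioned shift): haruhir → haluhil
  rule 2: no change — haluhil
  rule 3: no change — haluhil
  rule 4 (vowel merger): haluhil → halohil
  ⇒ Orsolu halohil
No other proto-form is consistent with every reflex, so the reconstruction is *haruhir.

*haruhir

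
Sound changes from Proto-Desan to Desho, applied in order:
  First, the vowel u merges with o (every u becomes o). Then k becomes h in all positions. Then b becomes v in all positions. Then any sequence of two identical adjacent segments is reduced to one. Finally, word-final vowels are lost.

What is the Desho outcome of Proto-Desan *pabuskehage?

pavoshehag

Desho: *pabuskehage > paboskehage > paboshehage > pavoshehage > pavoshehag  (by vowel merger, unconditioned shift, unconditioned shift, apocope)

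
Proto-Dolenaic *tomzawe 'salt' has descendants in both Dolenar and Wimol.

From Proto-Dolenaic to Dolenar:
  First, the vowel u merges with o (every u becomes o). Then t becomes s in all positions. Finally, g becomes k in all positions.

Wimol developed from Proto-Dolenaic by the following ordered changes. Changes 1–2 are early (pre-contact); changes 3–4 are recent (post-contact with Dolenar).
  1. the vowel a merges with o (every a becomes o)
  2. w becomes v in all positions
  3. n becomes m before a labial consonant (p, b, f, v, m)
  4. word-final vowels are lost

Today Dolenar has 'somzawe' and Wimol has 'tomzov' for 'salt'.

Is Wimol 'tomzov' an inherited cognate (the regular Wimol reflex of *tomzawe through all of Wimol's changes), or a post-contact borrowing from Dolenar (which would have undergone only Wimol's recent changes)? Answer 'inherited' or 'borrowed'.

If inherited, *tomzawe would pass through all of Wimol's changes:
Wimol: *tomzawe
  tomzawe → tomzowe   [vowel merger]
  tomzowe → tomzove   [unconditioned shift]
  tomzove (rule 3 does not apply)
  tomzove → tomzov   [apocope]
  giving Wimol tomzov.
If borrowed from Dolenar 'somzawe' after the early changes, it would undergo only the recent ones:
  rule 3 (nasal place assimilation): no change (somzawe)
  rule 4 (apocope): somzawe → somzaw
  ⇒ as a loan: somzaw
Wimol 'tomzov' matches the inherited outcome exactly, so it is an inherited cognate, not a loan.

inherited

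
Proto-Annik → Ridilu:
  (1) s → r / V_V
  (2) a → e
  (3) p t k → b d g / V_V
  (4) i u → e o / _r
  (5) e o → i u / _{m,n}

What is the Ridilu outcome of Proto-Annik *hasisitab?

hererideb

Ridilu: *hasisitab > hariritab > heririteb > herirideb > hererideb  (by rhotacism, vowel merger, intervocalic voicing, pre-rhotic lowering)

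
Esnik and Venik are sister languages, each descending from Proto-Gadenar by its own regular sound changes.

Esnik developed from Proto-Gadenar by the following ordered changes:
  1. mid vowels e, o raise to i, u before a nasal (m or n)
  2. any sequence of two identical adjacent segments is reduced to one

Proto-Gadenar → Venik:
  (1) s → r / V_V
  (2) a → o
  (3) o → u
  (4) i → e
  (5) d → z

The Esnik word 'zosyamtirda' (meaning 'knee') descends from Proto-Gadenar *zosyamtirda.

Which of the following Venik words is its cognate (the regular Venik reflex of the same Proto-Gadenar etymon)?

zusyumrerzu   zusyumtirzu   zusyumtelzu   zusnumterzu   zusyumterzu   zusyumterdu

zusyumterzu

Venik: *zosyamtirda > zosyomtirdo > zusyumtirdu > zusyumterdu > zusyumterzu  (by vowel merger, vowel merger, vowel merger, unconditioned shift)
Among the options, 'zusyumterzu' alone shows every Venik change applied in order.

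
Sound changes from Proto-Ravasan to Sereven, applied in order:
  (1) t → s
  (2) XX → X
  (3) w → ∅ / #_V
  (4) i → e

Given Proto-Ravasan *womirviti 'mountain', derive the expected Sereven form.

Sereven: start from *womirviti.
  rule 1 (unconditioned shift): womirviti → womirvisi
  rule 2: no change — womirvisi
  rule 3 (glide loss): womirvisi → omirvisi
  rule 4 (vowel merger): omirvisi → omervese
  ⇒ Sereven omervese

omervese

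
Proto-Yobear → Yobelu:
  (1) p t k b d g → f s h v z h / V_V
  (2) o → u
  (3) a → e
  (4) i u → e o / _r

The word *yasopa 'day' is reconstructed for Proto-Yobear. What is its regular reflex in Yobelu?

yesufe

Yobelu: *yasopa > yasofa > yasufa > yesufe  (by intervocalic lenition, vowel merger, vowel merger)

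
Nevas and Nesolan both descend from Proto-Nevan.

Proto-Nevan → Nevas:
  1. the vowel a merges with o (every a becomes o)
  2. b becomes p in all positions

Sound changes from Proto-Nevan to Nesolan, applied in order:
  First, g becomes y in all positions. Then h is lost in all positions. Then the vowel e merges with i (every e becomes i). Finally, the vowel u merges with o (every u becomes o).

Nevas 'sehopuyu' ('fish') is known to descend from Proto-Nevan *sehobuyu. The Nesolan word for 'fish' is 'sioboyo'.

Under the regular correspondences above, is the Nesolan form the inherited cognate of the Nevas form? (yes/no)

yes

Derive the expected Nesolan reflex of *sehobuyu:
Nesolan: *sehobuyu > seobuyu > siobuyu > sioboyo  (by h-loss, vowel merger, vowel merger)
Nesolan 'sioboyo' matches the regular reflex exactly, so the pair is cognate.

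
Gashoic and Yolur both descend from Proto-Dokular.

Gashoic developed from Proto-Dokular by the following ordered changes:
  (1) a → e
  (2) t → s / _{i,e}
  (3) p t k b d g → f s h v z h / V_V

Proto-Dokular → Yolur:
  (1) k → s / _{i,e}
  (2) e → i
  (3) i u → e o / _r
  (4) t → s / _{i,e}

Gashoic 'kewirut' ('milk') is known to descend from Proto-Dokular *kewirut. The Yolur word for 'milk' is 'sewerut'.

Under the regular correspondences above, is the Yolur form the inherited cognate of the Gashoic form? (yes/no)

no

Derive the expected Yolur reflex of *kewirut:
Yolur: start from *kewirut.
  rule 1 (palatalisation): kewirut → sewirut
  rule 2 (vowel merger): sewirut → siwirut
  rule 3 (pre-rhotic lowering): siwirut → siwerut
  rule 4: no change — siwerut
  ⇒ Yolur siwerut
The regular Yolur reflex would be 'siwerut', but the attested form is 'sewerut'. The correspondence is irregular, so they are not cognates (the Yolur form has a different source).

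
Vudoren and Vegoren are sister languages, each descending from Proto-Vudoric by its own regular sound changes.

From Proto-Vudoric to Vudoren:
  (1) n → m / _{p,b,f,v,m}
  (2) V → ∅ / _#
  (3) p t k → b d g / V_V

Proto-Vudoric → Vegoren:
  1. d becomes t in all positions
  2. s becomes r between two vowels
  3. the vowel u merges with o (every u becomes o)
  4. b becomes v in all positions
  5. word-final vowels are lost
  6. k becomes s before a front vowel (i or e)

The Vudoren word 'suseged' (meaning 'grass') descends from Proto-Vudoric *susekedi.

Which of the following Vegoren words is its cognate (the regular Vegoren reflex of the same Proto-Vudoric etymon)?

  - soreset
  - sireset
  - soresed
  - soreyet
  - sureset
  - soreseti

Vegoren: *susekedi > suseketi > sureketi > soreketi > soreket > soreset  (by unconditioned shift, rhotacism, vowel merger, apocope, palatalisation)

soreset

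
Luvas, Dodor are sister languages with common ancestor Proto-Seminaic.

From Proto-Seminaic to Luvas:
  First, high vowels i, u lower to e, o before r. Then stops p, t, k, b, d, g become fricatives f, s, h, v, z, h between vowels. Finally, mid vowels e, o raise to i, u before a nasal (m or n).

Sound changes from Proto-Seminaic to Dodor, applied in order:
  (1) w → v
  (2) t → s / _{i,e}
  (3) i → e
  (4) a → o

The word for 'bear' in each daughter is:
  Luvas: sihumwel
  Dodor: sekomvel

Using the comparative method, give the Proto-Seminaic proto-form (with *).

Position 2: Luvas has i, Dodor has e. Taking the neighbouring segments as reconstructed: Luvas i can only go back to *i; Dodor e could go back to *e or *i — the one source consistent with every daughter is *i.
Position 6: Luvas has w, Dodor has v. Luvas preserves w here (none of its changes turn any other segment into w), so the proto-segment is *w.
Position 4: Luvas has u, Dodor has o. Taking the neighbouring segments as reconstructed: Luvas u could go back to *o or *u; Dodor o could go back to *a or *o — the one source consistent with every daughter is *o.
Verify the candidate proto-form against each daughter:
Luvas: *sikomwel
  sikomwel (rule 1 does not apply)
  sikomwel → sihomwel   [intervocalic lenition]
  sihomwel → sihumwel   [pre-nasal raising]
  giving Luvas sihumwel.
Dodor: start from *sikomwel.
  rule 1 (unconditioned shift): sikomwel → sikomvel
  rule 2: no change — sikomvel
  rule 3 (vowel merger): sikomvel → sekomvel
  rule 4: no change — sekomvel
  ⇒ Dodor sekomvel
No other proto-form is consistent with every reflex, so the reconstruction is *sikomwel.

*sikomwel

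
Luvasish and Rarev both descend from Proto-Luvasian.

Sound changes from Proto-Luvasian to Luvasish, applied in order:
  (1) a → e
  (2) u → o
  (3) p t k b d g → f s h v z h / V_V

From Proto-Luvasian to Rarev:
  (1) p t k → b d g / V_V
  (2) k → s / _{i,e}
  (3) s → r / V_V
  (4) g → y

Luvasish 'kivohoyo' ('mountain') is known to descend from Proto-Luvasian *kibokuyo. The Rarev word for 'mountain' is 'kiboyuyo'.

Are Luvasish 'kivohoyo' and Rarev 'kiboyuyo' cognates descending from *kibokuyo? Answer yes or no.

Derive the expected Rarev reflex of *kibokuyo:
Rarev: *kibokuyo
  kibokuyo → kiboguyo   [intervocalic voicing]
  kiboguyo → siboguyo   [palatalisation]
  siboguyo (rule 3 does not apply)
  siboguyo → siboyuyo   [unconditioned shift]
  giving Rarev siboyuyo.
The regular Rarev reflex would be 'siboyuyo', but the attested form is 'kiboyuyo'. The correspondence is irregular, so they are not cognates (the Rarev form has a different source).

no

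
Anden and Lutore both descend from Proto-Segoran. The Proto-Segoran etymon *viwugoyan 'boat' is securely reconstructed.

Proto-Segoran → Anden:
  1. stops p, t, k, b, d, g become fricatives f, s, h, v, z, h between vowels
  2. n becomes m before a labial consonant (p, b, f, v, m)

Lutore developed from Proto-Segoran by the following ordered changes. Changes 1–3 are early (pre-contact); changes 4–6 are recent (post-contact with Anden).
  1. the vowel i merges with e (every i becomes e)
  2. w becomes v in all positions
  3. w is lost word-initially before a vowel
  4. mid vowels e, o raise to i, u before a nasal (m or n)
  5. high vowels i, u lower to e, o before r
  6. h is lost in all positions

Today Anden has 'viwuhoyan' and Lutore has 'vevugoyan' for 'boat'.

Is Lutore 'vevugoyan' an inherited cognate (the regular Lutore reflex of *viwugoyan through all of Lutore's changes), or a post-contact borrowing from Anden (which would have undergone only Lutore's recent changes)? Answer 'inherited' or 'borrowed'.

If inherited, *viwugoyan would pass through all of Lutore's changes:
Lutore: *viwugoyan > vewugoyan > vevugoyan  (by vowel merger, unconditioned shift)
If borrowed from Anden 'viwuhoyan' after the early changes, it would undergo only the recent ones:
  rule 4 (pre-nasal raising): no change (viwuhoyan)
  rule 5 (pre-rhotic lowering): no change (viwuhoyan)
  rule 6 (h-loss): viwuhoyan → viwuoyan
  ⇒ as a loan: viwuoyan
Lutore 'vevugoyan' matches the inherited outcome exactly, so it is an inherited cognate, not a loan.

inherited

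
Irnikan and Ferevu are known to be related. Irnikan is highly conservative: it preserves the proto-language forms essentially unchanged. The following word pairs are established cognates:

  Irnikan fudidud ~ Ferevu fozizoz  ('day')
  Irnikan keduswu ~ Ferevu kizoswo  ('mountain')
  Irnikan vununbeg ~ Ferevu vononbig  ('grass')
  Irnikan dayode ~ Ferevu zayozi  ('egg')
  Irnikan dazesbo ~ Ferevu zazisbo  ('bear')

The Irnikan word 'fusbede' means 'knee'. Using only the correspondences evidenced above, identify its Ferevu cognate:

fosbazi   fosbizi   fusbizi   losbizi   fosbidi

fudidud ~ fozizoz, keduswu ~ kizoswo — Irnikan u corresponds to Ferevu o after a consonant, before a consonant other than r, m, n, p, b, f, v.
keduswu ~ kizoswo, vununbeg ~ vononbig — Irnikan e corresponds to Ferevu i after a consonant, before a consonant other than r, m, n, p, b, f, v.
dayode ~ zayozi — Irnikan d corresponds to Ferevu z between vowels (before a front vowel).
dayode ~ zayozi — Irnikan e corresponds to Ferevu i word-finally.
Applying these to Irnikan 'fusbede':
  fusbede → fosbede   (u→o after a consonant, before a consonant other than r, m, n, p, b, f, v)
  fosbede → fosbide   (e→i after a consonant, before a consonant other than r, m, n, p, b, f, v)
  fosbide → fosbize   (d→z between vowels (before a front vowel))
  fosbize → fosbizi   (e→i word-finally)
So the Ferevu cognate is 'fosbizi'.

fosbizi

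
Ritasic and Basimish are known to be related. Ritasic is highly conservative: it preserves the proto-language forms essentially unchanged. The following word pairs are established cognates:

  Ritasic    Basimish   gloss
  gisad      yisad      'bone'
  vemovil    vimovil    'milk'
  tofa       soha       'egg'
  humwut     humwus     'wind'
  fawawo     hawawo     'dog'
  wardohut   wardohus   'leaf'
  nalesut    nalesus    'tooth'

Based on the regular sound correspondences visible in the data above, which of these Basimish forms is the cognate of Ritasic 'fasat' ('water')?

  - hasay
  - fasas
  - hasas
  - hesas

hasas

fawawo ~ hawawo — Ritasic f corresponds to Basimish h word-initially before a back vowel.
humwut ~ humwus, wardohut ~ wardohus — Ritasic t corresponds to Basimish s word-finally.
Applying these to Ritasic 'fasat':
  fasat → hasat   (f→h word-initially before a back vowel)
  hasat → hasas   (t→s word-finally)
So the Basimish cognate is 'hasas'.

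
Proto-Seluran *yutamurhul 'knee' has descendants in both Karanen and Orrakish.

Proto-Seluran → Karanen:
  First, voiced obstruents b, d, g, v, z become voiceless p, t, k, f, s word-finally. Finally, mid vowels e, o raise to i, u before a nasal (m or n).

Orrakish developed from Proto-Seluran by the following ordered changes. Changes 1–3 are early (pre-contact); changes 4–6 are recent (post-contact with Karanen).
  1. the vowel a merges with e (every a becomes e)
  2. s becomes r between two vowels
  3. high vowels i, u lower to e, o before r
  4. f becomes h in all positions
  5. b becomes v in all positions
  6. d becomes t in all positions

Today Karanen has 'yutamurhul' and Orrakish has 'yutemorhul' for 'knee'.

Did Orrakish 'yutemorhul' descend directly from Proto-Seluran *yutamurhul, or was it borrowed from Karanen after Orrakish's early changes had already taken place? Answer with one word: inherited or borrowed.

inherited

If inherited, *yutamurhul would pass through all of Orrakish's changes:
Orrakish: start from *yutamurhul.
  rule 1 (vowel merger): yutamurhul → yutemurhul
  rule 2: no change — yutemurhul
  rule 3 (pre-rhotic lowering): yutemurhul → yutemorhul
  rule 4: no change — yutemorhul
  rule 5: no change — yutemorhul
  rule 6: no change — yutemorhul
  ⇒ Orrakish yutemorhul
If borrowed from Karanen 'yutamurhul' after the early changes, it would undergo only the recent ones:
  rule 4 (unconditioned shift): no change (yutamurhul)
  rule 5 (unconditioned shift): no change (yutamurhul)
  rule 6 (unconditioned shift): no change (yutamurhul)
  ⇒ as a loan: yutamurhul
Orrakish 'yutemorhul' matches the inherited outcome exactly, so it is an inherited cognate, not a loan.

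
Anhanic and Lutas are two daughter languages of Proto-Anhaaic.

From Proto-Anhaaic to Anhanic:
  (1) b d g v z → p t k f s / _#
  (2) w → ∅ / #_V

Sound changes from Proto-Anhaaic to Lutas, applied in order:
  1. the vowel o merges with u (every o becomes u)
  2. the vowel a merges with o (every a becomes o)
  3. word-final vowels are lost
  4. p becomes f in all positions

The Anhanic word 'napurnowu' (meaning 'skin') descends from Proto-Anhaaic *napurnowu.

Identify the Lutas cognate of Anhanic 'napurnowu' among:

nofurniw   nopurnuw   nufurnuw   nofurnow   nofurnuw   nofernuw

Lutas: start from *napurnowu.
  rule 1 (vowel merger): napurnowu → napurnuwu
  rule 2 (vowel merger): napurnuwu → nopurnuwu
  rule 3 (apocope): nopurnuwu → nopurnuw
  rule 4 (unconditioned shift): nopurnuw → nofurnuw
  ⇒ Lutas nofurnuw
Among the options, 'nofurnuw' alone shows every Lutas change applied in order.

nofurnuw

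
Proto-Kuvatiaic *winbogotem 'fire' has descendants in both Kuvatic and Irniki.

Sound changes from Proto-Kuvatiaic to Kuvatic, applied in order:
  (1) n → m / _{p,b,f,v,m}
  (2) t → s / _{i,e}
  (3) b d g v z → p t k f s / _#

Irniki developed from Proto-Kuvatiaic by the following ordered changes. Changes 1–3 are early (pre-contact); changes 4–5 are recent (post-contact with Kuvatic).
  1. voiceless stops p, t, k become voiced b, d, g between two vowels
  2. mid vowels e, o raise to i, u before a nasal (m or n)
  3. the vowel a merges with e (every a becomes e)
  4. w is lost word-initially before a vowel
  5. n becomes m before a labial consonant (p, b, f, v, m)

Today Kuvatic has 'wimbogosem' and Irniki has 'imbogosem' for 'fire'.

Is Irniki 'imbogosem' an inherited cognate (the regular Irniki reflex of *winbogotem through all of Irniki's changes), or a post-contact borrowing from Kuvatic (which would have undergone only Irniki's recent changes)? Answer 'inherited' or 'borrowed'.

If inherited, *winbogotem would pass through all of Irniki's changes:
Irniki: start from *winbogotem.
  rule 1 (intervocalic voicing): winbogotem → winbogodem
  rule 2 (pre-nasal raising): winbogodem → winbogodim
  rule 3: no change — winbogodim
  rule 4 (glide loss): winbogodim → inbogodim
  rule 5 (nasal place assimilation): inbogodim → imbogodim
  ⇒ Irniki imbogodim
If borrowed from Kuvatic 'wimbogosem' after the early changes, it would undergo only the recent ones:
  rule 4 (glide loss): wimbogosem → imbogosem
  rule 5 (nasal place assimilation): no change (imbogosem)
  ⇒ as a loan: imbogosem
Irniki 'imbogosem' matches the loan outcome 'imbogosem', not the inherited 'imbogodim' — it skipped the early Irniki changes, so it was borrowed from Kuvatic.

borrowed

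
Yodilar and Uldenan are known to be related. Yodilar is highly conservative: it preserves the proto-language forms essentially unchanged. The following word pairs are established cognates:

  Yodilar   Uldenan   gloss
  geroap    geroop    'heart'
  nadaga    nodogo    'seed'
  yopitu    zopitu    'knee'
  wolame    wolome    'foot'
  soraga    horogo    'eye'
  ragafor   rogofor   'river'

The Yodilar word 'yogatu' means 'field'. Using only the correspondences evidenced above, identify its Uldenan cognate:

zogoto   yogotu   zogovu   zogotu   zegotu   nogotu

yopitu ~ zopitu — Yodilar y corresponds to Uldenan z word-initially before a back vowel.
nadaga ~ nodogo, soraga ~ horogo — Yodilar a corresponds to Uldenan o after a consonant, before a consonant other than r, m, n, p, b, f, v.
Applying these to Yodilar 'yogatu':
  yogatu → zogatu   (y→z word-initially before a back vowel)
  zogatu → zogotu   (a→o after a consonant, before a consonant other than r, m, n, p, b, f, v)
So the Uldenan cognate is 'zogotu'.

zogotu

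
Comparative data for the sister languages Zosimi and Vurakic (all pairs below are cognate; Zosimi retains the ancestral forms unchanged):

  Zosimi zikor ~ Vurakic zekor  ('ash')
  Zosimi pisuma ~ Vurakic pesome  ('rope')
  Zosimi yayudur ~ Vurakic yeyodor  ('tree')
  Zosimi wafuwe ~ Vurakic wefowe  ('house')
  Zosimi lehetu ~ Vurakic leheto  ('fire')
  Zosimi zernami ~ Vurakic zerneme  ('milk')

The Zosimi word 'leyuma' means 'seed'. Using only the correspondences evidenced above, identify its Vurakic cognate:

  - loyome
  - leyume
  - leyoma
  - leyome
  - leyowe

leyome

pisuma ~ pesome — Zosimi u corresponds to Vurakic o after a consonant, before a nasal.
pisuma ~ pesome — Zosimi a corresponds to Vurakic e word-finally.
Applying these to Zosimi 'leyuma':
  leyuma → leyoma   (u→o after a consonant, before a nasal)
  leyoma → leyome   (a→e word-finally)
So the Vurakic cognate is 'leyome'.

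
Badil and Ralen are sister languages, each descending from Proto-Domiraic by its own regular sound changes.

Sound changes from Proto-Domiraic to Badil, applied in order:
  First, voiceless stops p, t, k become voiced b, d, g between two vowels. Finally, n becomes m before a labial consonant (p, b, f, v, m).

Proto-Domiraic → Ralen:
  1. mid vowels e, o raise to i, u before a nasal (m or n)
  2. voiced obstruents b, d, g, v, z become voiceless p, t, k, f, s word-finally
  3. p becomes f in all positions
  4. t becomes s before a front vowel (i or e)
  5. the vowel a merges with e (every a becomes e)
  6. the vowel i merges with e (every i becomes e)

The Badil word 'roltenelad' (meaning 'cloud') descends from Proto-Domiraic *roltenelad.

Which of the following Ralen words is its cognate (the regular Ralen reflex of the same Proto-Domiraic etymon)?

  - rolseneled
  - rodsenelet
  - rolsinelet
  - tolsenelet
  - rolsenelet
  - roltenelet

Ralen: *roltenelad > roltinelad > roltinelat > rolsinelat > rolsinelet > rolsenelet  (by pre-nasal raising, final devoicing, palatalisation, vowel merger, vowel merger)
Only 'rolsenelet' matches the regular Ralen development of *roltenelad.

rolsenelet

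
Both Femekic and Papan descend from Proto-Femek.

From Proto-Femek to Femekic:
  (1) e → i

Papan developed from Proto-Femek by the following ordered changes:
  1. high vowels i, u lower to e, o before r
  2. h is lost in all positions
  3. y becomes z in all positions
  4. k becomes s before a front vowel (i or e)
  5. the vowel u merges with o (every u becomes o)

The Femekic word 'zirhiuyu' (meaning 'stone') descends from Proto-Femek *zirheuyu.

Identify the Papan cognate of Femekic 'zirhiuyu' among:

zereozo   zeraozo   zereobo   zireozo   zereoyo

Papan: start from *zirheuyu.
  rule 1 (pre-rhotic lowering): zirheuyu → zerheuyu
  rule 2 (h-loss): zerheuyu → zereuyu
  rule 3 (unconditioned shift): zereuyu → zereuzu
  rule 4: no change — zereuzu
  rule 5 (vowel merger): zereuzu → zereozo
  ⇒ Papan zereozo
Only 'zereozo' matches the regular Papan development of *zirheuyu.

zereozo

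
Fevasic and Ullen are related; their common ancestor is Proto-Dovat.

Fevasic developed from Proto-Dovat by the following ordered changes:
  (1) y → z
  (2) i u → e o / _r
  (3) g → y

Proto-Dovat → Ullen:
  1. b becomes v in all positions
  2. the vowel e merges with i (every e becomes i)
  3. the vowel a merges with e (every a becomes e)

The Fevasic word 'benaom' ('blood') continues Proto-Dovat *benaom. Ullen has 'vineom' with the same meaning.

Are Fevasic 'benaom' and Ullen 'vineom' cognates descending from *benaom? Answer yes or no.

Derive the expected Ullen reflex of *benaom:
Ullen: *benaom > venaom > vinaom > vineom  (by unconditioned shift, vowel merger, vowel merger)
Ullen 'vineom' matches the regular reflex exactly, so the pair is cognate.

yes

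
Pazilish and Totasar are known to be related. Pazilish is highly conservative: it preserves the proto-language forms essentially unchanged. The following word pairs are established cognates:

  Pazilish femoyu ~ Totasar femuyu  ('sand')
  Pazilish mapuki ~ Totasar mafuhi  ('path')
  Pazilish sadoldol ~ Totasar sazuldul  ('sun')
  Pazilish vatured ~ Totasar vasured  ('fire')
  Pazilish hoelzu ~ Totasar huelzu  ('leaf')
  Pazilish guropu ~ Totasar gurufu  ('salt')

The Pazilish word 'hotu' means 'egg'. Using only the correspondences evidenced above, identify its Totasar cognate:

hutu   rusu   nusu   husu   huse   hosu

femoyu ~ femuyu, sadoldol ~ sazuldul — Pazilish o corresponds to Totasar u after a consonant, before a consonant other than r, m, n, p, b, f, v.
vatured ~ vasured — Pazilish t corresponds to Totasar s between vowels (before a back vowel).
Applying these to Pazilish 'hotu':
  hotu → hutu   (o→u after a consonant, before a consonant other than r, m, n, p, b, f, v)
  hutu → husu   (t→s between vowels (before a back vowel))
So the Totasar cognate is 'husu'.

husu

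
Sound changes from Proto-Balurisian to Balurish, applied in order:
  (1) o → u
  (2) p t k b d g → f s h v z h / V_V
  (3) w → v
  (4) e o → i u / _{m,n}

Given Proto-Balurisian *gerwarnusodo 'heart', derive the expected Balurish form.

gervarnusuzu

Balurish: *gerwarnusodo
  gerwarnusodo → gerwarnusudu   [vowel merger]
  gerwarnusudu → gerwarnusuzu   [intervocalic lenition]
  gerwarnusuzu → gervarnusuzu   [unconditioned shift]
  gervarnusuzu (rule 4 does not apply)
  giving Balurish gervarnusuzu.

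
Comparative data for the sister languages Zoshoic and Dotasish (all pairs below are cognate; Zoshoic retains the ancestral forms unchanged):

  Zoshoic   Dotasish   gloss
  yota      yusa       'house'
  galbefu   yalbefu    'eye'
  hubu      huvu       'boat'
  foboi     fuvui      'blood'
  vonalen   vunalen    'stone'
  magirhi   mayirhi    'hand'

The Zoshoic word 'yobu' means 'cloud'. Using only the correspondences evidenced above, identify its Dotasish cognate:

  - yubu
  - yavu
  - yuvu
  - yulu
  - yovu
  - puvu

foboi ~ fuvui — Zoshoic o corresponds to Dotasish u after a consonant, before a labial obstruent.
hubu ~ huvu — Zoshoic b corresponds to Dotasish v between vowels (before a back vowel).
Applying these to Zoshoic 'yobu':
  yobu → yubu   (o→u after a consonant, before a labial obstruent)
  yubu → yuvu   (b→v between vowels (before a back vowel))
So the Dotasish cognate is 'yuvu'.

yuvu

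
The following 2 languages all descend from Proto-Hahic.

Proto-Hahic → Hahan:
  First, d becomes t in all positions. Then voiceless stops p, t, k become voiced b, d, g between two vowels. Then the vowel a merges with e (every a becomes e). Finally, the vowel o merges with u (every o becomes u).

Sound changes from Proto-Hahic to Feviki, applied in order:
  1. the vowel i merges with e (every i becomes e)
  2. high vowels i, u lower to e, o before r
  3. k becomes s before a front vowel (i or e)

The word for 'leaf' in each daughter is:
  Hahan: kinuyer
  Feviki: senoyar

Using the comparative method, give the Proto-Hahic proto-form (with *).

*kinoyar

Position 4: Hahan has u, Feviki has o. Taking the neighbouring segments as reconstructed: Hahan u could go back to *o or *u; Feviki o can only go back to *o — the one source consistent with every daughter is *o.
Position 6: Hahan has e, Feviki has a. Feviki preserves a here (none of its changes turn any other segment into a), so the proto-segment is *a.
Continuing position by position gives *kinoyar; check it forward:
Hahan: start from *kinoyar.
  rule 1: no change — kinoyar
  rule 2: no change — kinoyar
  rule 3 (vowel merger): kinoyar → kinoyer
  rule 4 (vowel merger): kinoyer → kinuyer
  ⇒ Hahan kinuyer
Feviki: start from *kinoyar.
  rule 1 (vowel merger): kinoyar → kenoyar
  rule 2: no change — kenoyar
  rule 3 (palatalisation): kenoyar → senoyar
  ⇒ Feviki senoyar
*kinoyar is the unique common source.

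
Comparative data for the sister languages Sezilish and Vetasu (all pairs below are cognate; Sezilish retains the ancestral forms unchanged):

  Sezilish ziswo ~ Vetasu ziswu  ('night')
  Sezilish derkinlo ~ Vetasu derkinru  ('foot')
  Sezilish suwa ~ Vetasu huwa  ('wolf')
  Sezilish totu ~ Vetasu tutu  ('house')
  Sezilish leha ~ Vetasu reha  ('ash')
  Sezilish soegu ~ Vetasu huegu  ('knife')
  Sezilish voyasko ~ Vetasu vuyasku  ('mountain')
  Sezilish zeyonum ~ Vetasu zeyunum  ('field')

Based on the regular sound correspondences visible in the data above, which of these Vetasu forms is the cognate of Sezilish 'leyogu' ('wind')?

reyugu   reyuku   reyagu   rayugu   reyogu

leha ~ reha — Sezilish l corresponds to Vetasu r word-initially before a front vowel.
totu ~ tutu, voyasko ~ vuyasku — Sezilish o corresponds to Vetasu u after a consonant, before a consonant other than r, m, n, p, b, f, v.
Applying these to Sezilish 'leyogu':
  leyogu → reyogu   (l→r word-initially before a front vowel)
  reyogu → reyugu   (o→u after a consonant, before a consonant other than r, m, n, p, b, f, v)
So the Vetasu cognate is 'reyugu'.

reyugu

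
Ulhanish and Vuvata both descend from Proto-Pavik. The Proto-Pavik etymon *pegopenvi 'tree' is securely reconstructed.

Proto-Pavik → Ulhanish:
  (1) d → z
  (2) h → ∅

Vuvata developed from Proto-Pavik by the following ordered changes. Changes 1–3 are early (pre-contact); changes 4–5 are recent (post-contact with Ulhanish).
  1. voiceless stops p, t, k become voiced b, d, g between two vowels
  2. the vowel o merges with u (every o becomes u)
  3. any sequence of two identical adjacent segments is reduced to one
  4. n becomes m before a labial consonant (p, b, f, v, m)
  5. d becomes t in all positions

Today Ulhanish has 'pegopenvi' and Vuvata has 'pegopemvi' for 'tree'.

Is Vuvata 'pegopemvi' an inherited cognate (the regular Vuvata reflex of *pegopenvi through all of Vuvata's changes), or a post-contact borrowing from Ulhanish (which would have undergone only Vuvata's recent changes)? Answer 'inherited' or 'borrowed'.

borrowed

If inherited, *pegopenvi would pass through all of Vuvata's changes:
Vuvata: start from *pegopenvi.
  rule 1 (intervocalic voicing): pegopenvi → pegobenvi
  rule 2 (vowel merger): pegobenvi → pegubenvi
  rule 3: no change — pegubenvi
  rule 4 (nasal place assimilation): pegubenvi → pegubemvi
  rule 5: no change — pegubemvi
  ⇒ Vuvata pegubemvi
If borrowed from Ulhanish 'pegopenvi' after the early changes, it would undergo only the recent ones:
  rule 4 (nasal place assimilation): pegopenvi → pegopemvi
  rule 5 (unconditioned shift): no change (pegopemvi)
  ⇒ as a loan: pegopemvi
Vuvata 'pegopemvi' matches the loan outcome 'pegopemvi', not the inherited 'pegubemvi' — it skipped the early Vuvata changes, so it was borrowed from Ulhanish.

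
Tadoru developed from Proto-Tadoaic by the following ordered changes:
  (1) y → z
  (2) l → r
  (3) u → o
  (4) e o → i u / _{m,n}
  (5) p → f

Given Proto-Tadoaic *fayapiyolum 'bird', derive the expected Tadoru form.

Tadoru: *fayapiyolum
  fayapiyolum → fazapizolum   [unconditioned shift]
  fazapizolum → fazapizorum   [unconditioned shift]
  fazapizorum → fazapizorom   [vowel merger]
  fazapizorom → fazapizorum   [pre-nasal raising]
  fazapizorum → fazafizorum   [unconditioned shift]
  giving Tadoru fazafizorum.

fazafizorum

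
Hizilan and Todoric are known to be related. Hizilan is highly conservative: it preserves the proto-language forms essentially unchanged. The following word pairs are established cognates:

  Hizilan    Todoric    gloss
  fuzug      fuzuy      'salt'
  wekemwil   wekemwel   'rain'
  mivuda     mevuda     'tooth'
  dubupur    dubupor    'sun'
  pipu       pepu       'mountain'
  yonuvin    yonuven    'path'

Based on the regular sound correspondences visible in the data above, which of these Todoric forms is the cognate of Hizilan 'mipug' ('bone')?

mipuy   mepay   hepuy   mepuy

pipu ~ pepu — Hizilan i corresponds to Todoric e after a consonant, before a labial obstruent.
fuzug ~ fuzuy — Hizilan g corresponds to Todoric y word-finally.
Applying these to Hizilan 'mipug':
  mipug → mepug   (i→e after a consonant, before a labial obstruent)
  mepug → mepuy   (g→y word-finally)
So the Todoric cognate is 'mepuy'.

mepuy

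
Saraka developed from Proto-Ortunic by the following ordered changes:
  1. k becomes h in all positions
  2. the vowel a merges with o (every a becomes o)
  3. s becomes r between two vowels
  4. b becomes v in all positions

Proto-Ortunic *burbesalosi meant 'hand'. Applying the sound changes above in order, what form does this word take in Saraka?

Saraka: start from *burbesalosi.
  rule 1: no change — burbesalosi
  rule 2 (vowel merger): burbesalosi → burbesolosi
  rule 3 (rhotacism): burbesolosi → burberolori
  rule 4 (unconditioned shift): burberolori → vurverolori
  ⇒ Saraka vurverolori

vurverolori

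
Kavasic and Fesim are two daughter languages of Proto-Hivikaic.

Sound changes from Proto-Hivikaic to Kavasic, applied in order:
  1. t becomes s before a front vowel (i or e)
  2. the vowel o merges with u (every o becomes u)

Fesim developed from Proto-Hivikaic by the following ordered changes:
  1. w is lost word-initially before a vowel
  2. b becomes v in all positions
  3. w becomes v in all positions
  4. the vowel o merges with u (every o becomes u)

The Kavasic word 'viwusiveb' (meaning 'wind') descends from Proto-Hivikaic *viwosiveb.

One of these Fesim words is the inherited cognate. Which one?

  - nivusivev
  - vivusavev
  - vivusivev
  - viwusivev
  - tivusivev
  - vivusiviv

vivusivev

Fesim: *viwosiveb
  viwosiveb (rule 1 does not apply)
  viwosiveb → viwosivev   [unconditioned shift]
  viwosivev → vivosivev   [unconditioned shift]
  vivosivev → vivusivev   [vowel merger]
  giving Fesim vivusivev.
Among the options, 'vivusivev' alone shows every Fesim change applied in order.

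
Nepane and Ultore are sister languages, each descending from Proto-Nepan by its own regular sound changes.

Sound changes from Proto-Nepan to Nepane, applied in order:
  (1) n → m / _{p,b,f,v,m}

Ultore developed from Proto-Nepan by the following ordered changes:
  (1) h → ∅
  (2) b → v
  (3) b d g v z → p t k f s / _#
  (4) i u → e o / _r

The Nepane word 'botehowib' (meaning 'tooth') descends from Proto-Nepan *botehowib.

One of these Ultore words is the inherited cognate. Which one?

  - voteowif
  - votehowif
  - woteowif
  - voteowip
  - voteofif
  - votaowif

Ultore: *botehowib > boteowib > voteowiv > voteowif  (by h-loss, unconditioned shift, final devoicing)
Only 'voteowif' matches the regular Ultore development of *botehowib.

voteowif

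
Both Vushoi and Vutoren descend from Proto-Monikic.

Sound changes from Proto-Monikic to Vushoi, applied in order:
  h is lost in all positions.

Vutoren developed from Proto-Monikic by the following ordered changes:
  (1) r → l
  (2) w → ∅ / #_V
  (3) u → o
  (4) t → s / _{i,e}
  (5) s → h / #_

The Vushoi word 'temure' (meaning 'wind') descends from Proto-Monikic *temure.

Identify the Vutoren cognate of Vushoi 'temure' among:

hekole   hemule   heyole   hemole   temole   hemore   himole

Vutoren: *temure
  temure → temule   [unconditioned shift]
  temule (rule 2 does not apply)
  temule → temole   [vowel merger]
  temole → semole   [palatalisation]
  semole → hemole   [debuccalisation]
  giving Vutoren hemole.
Among the options, 'hemole' alone shows every Vutoren change applied in order.

hemole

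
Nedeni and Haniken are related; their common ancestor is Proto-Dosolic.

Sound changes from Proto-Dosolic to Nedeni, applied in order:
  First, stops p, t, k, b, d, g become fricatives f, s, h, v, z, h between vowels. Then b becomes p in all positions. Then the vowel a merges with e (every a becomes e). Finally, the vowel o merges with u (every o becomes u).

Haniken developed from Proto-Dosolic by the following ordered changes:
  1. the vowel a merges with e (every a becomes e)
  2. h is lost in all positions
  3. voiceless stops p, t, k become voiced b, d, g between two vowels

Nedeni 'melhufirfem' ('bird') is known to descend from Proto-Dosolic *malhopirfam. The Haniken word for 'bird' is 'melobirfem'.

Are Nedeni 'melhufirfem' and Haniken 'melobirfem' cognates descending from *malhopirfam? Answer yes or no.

yes

Derive the expected Haniken reflex of *malhopirfam:
Haniken: *malhopirfam
  malhopirfam → melhopirfem   [vowel merger]
  melhopirfem → melopirfem   [h-loss]
  melopirfem → melobirfem   [intervocalic voicing]
  giving Haniken melobirfem.
Haniken 'melobirfem' matches the regular reflex exactly, so the pair is cognate.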